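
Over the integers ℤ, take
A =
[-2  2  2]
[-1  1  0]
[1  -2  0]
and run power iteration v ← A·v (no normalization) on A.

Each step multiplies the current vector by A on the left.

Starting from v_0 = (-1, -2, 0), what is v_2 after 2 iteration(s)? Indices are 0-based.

v_2 = (8, 1, 0)

v_0 = (-1, -2, 0).
v_1 = A·v_0 = (-2, -1, 3).
v_2 = A·v_1 = (8, 1, 0).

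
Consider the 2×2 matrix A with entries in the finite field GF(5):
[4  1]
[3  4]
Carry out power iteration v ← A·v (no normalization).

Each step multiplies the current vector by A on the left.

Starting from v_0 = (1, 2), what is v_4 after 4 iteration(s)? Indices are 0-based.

v_4 = (1, 3)

v_0 = (1, 2).
v_1 = A·v_0 = (1, 1).
v_2 = A·v_1 = (0, 2).
v_3 = A·v_2 = (2, 3).
v_4 = A·v_3 = (1, 3).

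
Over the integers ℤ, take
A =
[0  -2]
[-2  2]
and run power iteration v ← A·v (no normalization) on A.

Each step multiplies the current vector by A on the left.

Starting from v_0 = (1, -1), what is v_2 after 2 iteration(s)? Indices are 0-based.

v_2 = (8, -12)

v_0 = (1, -1).
v_1 = A·v_0 = (2, -4).
v_2 = A·v_1 = (8, -12).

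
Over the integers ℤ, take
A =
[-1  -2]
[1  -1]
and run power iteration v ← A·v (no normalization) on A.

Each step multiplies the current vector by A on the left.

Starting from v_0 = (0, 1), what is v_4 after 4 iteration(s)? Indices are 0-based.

v_4 = (-8, -7)

v_0 = (0, 1).
v_1 = A·v_0 = (-2, -1).
v_2 = A·v_1 = (4, -1).
v_3 = A·v_2 = (-2, 5).
v_4 = A·v_3 = (-8, -7).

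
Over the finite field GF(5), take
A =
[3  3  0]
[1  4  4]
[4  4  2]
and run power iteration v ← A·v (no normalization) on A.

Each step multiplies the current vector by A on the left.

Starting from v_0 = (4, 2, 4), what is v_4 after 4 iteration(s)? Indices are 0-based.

v_4 = (0, 1, 0)

v_0 = (4, 2, 4).
v_1 = A·v_0 = (3, 3, 2).
v_2 = A·v_1 = (3, 3, 3).
v_3 = A·v_2 = (3, 2, 0).
v_4 = A·v_3 = (0, 1, 0).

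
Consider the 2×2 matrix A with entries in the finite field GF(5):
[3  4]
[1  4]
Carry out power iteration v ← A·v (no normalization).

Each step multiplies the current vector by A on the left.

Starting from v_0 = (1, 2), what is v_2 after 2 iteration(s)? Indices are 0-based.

v_0 = (1, 2).
v_1 = A·v_0 = (1, 4).
v_2 = A·v_1 = (4, 2).

v_2 = (4, 2)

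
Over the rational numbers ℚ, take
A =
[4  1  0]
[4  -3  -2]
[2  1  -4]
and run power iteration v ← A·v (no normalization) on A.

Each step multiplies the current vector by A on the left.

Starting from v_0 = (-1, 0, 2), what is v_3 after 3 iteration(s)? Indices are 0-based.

v_0 = (-1, 0, 2).
v_1 = A·v_0 = (-4, -8, -10).
v_2 = A·v_1 = (-24, 28, 24).
v_3 = A·v_2 = (-68, -228, -116).

v_3 = (-68, -228, -116)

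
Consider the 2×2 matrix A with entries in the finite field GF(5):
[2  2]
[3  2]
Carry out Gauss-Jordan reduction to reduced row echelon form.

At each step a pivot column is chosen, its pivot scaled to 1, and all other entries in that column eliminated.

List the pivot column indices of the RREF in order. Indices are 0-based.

step 1: normalize row 0 (÷2) = (1, 1)
  row 1: subtract 3×row0 = (0, 4)
step 2: normalize row 1 (÷4) = (0, 1)
  row 0: subtract 1×row1 = (1, 0)

pivot columns: 0, 1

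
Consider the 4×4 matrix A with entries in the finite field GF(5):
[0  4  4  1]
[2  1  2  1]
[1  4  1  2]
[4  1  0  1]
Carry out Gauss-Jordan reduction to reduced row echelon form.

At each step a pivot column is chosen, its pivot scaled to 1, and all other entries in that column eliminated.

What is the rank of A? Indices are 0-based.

step 1: exchange rows 0,1
step 1: normalize row 0 (÷2) = (1, 3, 1, 3)
  row 2: subtract 1×row0 = (0, 1, 0, 4)
  row 3: subtract 4×row0 = (0, 4, 1, 4)
step 2: normalize row 1 (÷4) = (0, 1, 1, 4)
  row 0: subtract 3×row1 = (1, 0, 3, 1)
  row 2: subtract 1×row1 = (0, 0, 4, 0)
  row 3: subtract 4×row1 = (0, 0, 2, 3)
step 3: normalize row 2 (÷4) = (0, 0, 1, 0)
  row 0: subtract 3×row2 = (1, 0, 0, 1)
  row 1: subtract 1×row2 = (0, 1, 0, 4)
  row 3: subtract 2×row2 = (0, 0, 0, 3)
step 4: normalize row 3 (÷3) = (0, 0, 0, 1)
  row 0: subtract 1×row3 = (1, 0, 0, 0)
  row 1: subtract 4×row3 = (0, 1, 0, 0)

rank = 4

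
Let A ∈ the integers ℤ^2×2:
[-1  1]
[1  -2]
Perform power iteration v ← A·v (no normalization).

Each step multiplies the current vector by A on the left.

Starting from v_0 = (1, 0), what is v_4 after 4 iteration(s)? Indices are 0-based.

v_4 = (13, -21)

v_0 = (1, 0).
v_1 = A·v_0 = (-1, 1).
v_2 = A·v_1 = (2, -3).
v_3 = A·v_2 = (-5, 8).
v_4 = A·v_3 = (13, -21).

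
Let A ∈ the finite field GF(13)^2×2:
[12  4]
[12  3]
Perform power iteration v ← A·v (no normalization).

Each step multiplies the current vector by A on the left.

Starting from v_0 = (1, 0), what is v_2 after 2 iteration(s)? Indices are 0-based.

v_0 = (1, 0).
v_1 = A·v_0 = (12, 12).
v_2 = A·v_1 = (10, 11).

v_2 = (10, 11)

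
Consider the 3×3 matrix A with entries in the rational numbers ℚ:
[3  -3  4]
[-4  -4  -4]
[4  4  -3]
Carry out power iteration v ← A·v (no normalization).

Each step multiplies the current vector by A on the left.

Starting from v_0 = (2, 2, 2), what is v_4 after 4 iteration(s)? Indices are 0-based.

v_0 = (2, 2, 2).
v_1 = A·v_0 = (8, -24, 10).
v_2 = A·v_1 = (136, 24, -94).
v_3 = A·v_2 = (-40, -264, 922).
v_4 = A·v_3 = (4360, -2472, -3982).

v_4 = (4360, -2472, -3982)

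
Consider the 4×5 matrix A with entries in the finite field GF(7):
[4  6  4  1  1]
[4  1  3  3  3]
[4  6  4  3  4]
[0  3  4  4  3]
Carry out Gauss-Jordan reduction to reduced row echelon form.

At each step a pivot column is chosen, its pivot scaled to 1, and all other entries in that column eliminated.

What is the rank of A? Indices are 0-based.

[1] R0 /= 4  ⇒  (1, 5, 1, 2, 2)
     R1 -= 4·R0  ⇒  (0, 2, 6, 2, 2)
     R2 -= 4·R0  ⇒  (0, 0, 0, 2, 3)
[2] R1 /= 2  ⇒  (0, 1, 3, 1, 1)
     R0 -= 5·R1  ⇒  (1, 0, 0, 4, 4)
     R3 -= 3·R1  ⇒  (0, 0, 2, 1, 0)
[3] R2 <-> R3
[3] R2 /= 2  ⇒  (0, 0, 1, 4, 0)
     R1 -= 3·R2  ⇒  (0, 1, 0, 3, 1)
[4] R3 /= 2  ⇒  (0, 0, 0, 1, 5)
     R0 -= 4·R3  ⇒  (1, 0, 0, 0, 5)
     R1 -= 3·R3  ⇒  (0, 1, 0, 0, 0)
     R2 -= 4·R3  ⇒  (0, 0, 1, 0, 1)

rank = 4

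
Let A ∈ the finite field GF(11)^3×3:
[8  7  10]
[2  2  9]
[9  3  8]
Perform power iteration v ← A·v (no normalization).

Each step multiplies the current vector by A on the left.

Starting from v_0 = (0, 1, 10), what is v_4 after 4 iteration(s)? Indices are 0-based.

v_0 = (0, 1, 10).
v_1 = A·v_0 = (8, 4, 6).
v_2 = A·v_1 = (9, 1, 0).
v_3 = A·v_2 = (2, 9, 7).
v_4 = A·v_3 = (6, 8, 2).

v_4 = (6, 8, 2)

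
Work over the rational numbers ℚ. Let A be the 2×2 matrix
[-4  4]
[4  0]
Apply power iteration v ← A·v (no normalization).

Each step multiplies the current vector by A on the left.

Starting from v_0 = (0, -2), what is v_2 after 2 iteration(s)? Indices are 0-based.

v_2 = (32, -32)

v_0 = (0, -2).
v_1 = A·v_0 = (-8, 0).
v_2 = A·v_1 = (32, -32).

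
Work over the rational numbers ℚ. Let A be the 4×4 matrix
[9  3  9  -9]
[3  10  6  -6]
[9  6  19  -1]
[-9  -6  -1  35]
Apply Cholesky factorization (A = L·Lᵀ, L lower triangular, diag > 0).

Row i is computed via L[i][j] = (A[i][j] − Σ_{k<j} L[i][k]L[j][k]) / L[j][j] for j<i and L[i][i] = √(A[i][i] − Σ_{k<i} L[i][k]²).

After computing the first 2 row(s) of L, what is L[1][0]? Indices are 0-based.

Step 1: L[0][0] = √(9) = 3.
  L[1][0] = (3) / L[0][0] = 1.
Step 2: L[1][1] = √(9) = 3.

L[1][0] = 1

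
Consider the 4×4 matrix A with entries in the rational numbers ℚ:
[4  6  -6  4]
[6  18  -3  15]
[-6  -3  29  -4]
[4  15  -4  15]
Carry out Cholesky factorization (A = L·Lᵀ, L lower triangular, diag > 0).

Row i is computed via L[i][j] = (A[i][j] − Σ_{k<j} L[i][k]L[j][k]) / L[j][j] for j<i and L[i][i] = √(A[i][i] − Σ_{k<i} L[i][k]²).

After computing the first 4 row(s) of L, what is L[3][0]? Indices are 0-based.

L[3][0] = 2

Step 1: L[0][0] = √(4) = 2.
  L[1][0] = (6) / L[0][0] = 3.
Step 2: L[1][1] = √(9) = 3.
  L[2][0] = (-6) / L[0][0] = -3.
  L[2][1] = (6) / L[1][1] = 2.
Step 3: L[2][2] = √(16) = 4.
  L[3][0] = (4) / L[0][0] = 2.
  L[3][1] = (9) / L[1][1] = 3.
  L[3][2] = (-4) / L[2][2] = -1.
Step 4: L[3][3] = √(1) = 1.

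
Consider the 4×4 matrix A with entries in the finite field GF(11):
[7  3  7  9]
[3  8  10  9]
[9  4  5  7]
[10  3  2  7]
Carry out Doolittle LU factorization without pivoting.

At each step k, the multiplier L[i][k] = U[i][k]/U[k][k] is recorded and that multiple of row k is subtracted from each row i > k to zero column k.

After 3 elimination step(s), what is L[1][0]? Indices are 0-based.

k=0: U[0][0]=7
  eliminate (1,0): mult=2, new row 1: (0, 2, 7, 2); set L[1][0]=2
  eliminate (2,0): mult=6, new row 2: (0, 8, 7, 8); set L[2][0]=6
  eliminate (3,0): mult=3, new row 3: (0, 5, 3, 2); set L[3][0]=3
k=1: U[1][1]=2
  eliminate (2,1): mult=4, new row 2: (0, 0, 1, 0); set L[2][1]=4
  eliminate (3,1): mult=8, new row 3: (0, 0, 2, 8); set L[3][1]=8
k=2: U[2][2]=1
  eliminate (3,2): mult=2, new row 3: (0, 0, 0, 8); set L[3][2]=2

L[1][0] = 2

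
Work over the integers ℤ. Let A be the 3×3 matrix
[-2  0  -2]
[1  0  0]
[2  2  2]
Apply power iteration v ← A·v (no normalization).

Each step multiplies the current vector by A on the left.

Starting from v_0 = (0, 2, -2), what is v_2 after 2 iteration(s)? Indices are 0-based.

v_2 = (-8, 4, 8)

v_0 = (0, 2, -2).
v_1 = A·v_0 = (4, 0, 0).
v_2 = A·v_1 = (-8, 4, 8).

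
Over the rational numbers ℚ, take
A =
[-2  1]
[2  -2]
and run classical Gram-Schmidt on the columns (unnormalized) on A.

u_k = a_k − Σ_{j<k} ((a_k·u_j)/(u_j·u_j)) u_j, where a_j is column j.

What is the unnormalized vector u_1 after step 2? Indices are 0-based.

u_1 = (-1/2, -1/2)

Step 1: u_0 = a_0 = (-2, 2).
Step 2: u_1 = a_1 − (-3/4)·u_0 = (-1/2, -1/2).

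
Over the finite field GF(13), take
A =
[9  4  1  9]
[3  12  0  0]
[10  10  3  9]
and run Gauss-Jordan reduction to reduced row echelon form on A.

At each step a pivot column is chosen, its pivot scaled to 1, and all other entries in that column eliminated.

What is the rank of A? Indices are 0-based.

pivot(0,0)=9: scale R0 → (1, 12, 3, 1)
  clear (1,0): R1 −= (3)R0 → (0, 2, 4, 10)
  clear (2,0): R2 −= (10)R0 → (0, 7, 12, 12)
pivot(1,1)=2: scale R1 → (0, 1, 2, 5)
  clear (0,1): R0 −= (12)R1 → (1, 0, 5, 6)
  clear (2,1): R2 −= (7)R1 → (0, 0, 11, 3)
pivot(2,2)=11: scale R2 → (0, 0, 1, 5)
  clear (0,2): R0 −= (5)R2 → (1, 0, 0, 7)
  clear (1,2): R1 −= (2)R2 → (0, 1, 0, 8)

rank = 3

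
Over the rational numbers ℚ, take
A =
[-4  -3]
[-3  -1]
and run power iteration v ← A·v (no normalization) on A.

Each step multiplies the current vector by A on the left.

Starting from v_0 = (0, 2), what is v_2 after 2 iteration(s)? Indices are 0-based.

v_0 = (0, 2).
v_1 = A·v_0 = (-6, -2).
v_2 = A·v_1 = (30, 20).

v_2 = (30, 20)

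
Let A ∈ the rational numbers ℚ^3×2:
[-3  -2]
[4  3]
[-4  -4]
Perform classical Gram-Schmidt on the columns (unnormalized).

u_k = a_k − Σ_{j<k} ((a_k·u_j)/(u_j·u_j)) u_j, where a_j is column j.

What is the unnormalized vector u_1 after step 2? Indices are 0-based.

Step 1: u_0 = a_0 = (-3, 4, -4).
Step 2: u_1 = a_1 − (34/41)·u_0 = (20/41, -13/41, -28/41).

u_1 = (20/41, -13/41, -28/41)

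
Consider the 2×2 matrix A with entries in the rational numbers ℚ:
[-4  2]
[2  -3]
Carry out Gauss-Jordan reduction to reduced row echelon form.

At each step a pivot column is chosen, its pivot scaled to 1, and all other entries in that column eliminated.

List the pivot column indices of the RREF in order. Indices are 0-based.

step 1: normalize row 0 (÷-4) = (1, -1/2)
  row 1: subtract 2×row0 = (0, -2)
step 2: normalize row 1 (÷-2) = (0, 1)
  row 0: subtract -1/2×row1 = (1, 0)

pivot columns: 0, 1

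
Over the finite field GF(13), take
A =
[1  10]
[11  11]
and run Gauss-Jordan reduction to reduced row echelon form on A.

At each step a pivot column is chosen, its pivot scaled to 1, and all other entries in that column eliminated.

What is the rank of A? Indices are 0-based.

pivot(0,0)=1: scale R0 → (1, 10)
  clear (1,0): R1 −= (11)R0 → (0, 5)
pivot(1,1)=5: scale R1 → (0, 1)
  clear (0,1): R0 −= (10)R1 → (1, 0)

rank = 2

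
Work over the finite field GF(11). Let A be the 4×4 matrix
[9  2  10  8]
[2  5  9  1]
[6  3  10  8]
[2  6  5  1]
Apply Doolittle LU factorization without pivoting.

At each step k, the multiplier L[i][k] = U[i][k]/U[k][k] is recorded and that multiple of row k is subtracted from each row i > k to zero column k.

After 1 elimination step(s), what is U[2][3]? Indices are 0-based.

U[2][3] = 10

Step 1: pivot at (0,0) is 9.
  row1 ← row1 − (10)·row0  ⇒  L[1][0]=10, U row1=(0, 7, 8, 9)
  row2 ← row2 − (8)·row0  ⇒  L[2][0]=8, U row2=(0, 9, 7, 10)
  row3 ← row3 − (10)·row0  ⇒  L[3][0]=10, U row3=(0, 8, 4, 9)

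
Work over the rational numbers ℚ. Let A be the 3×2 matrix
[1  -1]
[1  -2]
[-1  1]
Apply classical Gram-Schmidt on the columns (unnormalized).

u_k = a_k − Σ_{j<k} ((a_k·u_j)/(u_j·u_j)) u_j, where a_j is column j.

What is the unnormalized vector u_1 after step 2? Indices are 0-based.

Step 1: u_0 = a_0 = (1, 1, -1).
Step 2: u_1 = a_1 − (-4/3)·u_0 = (1/3, -2/3, -1/3).

u_1 = (1/3, -2/3, -1/3)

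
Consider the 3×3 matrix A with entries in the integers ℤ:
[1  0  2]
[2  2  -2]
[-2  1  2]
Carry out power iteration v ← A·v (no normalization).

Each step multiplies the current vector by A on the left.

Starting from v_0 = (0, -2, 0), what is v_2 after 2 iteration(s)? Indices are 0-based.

v_0 = (0, -2, 0).
v_1 = A·v_0 = (0, -4, -2).
v_2 = A·v_1 = (-4, -4, -8).

v_2 = (-4, -4, -8)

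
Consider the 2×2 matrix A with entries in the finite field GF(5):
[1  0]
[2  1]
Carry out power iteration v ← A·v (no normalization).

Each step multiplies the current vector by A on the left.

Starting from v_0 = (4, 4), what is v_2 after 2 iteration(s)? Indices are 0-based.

v_2 = (4, 0)

v_0 = (4, 4).
v_1 = A·v_0 = (4, 2).
v_2 = A·v_1 = (4, 0).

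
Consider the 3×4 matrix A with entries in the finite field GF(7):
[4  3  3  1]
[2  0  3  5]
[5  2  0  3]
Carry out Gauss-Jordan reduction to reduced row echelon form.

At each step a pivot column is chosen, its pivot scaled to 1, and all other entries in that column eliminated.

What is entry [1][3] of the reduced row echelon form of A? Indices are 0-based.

M[1][3] = 4

pivot(0,0)=4: scale R0 → (1, 6, 6, 2)
  clear (1,0): R1 −= (2)R0 → (0, 2, 5, 1)
  clear (2,0): R2 −= (5)R0 → (0, 0, 5, 0)
pivot(1,1)=2: scale R1 → (0, 1, 6, 4)
  clear (0,1): R0 −= (6)R1 → (1, 0, 5, 6)
pivot(2,2)=5: scale R2 → (0, 0, 1, 0)
  clear (0,2): R0 −= (5)R2 → (1, 0, 0, 6)
  clear (1,2): R1 −= (6)R2 → (0, 1, 0, 4)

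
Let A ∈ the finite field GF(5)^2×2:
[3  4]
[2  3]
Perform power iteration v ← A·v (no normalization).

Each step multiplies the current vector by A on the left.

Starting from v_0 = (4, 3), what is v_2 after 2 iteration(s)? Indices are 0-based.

v_0 = (4, 3).
v_1 = A·v_0 = (4, 2).
v_2 = A·v_1 = (0, 4).

v_2 = (0, 4)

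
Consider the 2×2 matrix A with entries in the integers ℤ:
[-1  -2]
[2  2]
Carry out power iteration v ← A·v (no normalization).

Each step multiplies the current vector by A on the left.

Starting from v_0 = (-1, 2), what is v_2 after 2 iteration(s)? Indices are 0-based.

v_2 = (-1, -2)

v_0 = (-1, 2).
v_1 = A·v_0 = (-3, 2).
v_2 = A·v_1 = (-1, -2).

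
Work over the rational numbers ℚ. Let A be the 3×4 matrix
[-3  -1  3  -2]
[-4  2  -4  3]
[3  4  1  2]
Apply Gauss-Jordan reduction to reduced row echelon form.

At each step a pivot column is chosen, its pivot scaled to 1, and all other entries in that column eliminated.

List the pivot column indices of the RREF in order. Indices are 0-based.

pivot(0,0)=-3: scale R0 → (1, 1/3, -1, 2/3)
  clear (1,0): R1 −= (-4)R0 → (0, 10/3, -8, 17/3)
  clear (2,0): R2 −= (3)R0 → (0, 3, 4, 0)
pivot(1,1)=10/3: scale R1 → (0, 1, -12/5, 17/10)
  clear (0,1): R0 −= (1/3)R1 → (1, 0, -1/5, 1/10)
  clear (2,1): R2 −= (3)R1 → (0, 0, 56/5, -51/10)
pivot(2,2)=56/5: scale R2 → (0, 0, 1, -51/112)
  clear (0,2): R0 −= (-1/5)R2 → (1, 0, 0, 1/112)
  clear (1,2): R1 −= (-12/5)R2 → (0, 1, 0, 17/28)

pivot columns: 0, 1, 2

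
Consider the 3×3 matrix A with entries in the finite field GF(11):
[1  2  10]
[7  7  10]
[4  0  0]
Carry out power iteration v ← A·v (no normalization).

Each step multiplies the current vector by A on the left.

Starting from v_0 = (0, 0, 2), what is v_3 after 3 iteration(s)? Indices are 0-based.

v_3 = (1, 1, 9)

v_0 = (0, 0, 2).
v_1 = A·v_0 = (9, 9, 0).
v_2 = A·v_1 = (5, 5, 3).
v_3 = A·v_2 = (1, 1, 9).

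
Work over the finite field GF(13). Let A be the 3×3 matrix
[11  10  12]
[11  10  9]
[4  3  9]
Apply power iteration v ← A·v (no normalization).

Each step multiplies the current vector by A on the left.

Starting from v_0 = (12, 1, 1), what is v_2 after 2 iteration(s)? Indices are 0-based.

v_2 = (11, 0, 10)

v_0 = (12, 1, 1).
v_1 = A·v_0 = (11, 8, 8).
v_2 = A·v_1 = (11, 0, 10).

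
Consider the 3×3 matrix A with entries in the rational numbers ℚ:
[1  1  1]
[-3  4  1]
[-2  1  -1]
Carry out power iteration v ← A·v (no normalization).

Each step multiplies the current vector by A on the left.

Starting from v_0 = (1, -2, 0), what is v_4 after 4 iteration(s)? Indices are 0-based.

v_0 = (1, -2, 0).
v_1 = A·v_0 = (-1, -11, -4).
v_2 = A·v_1 = (-16, -45, -5).
v_3 = A·v_2 = (-66, -137, -8).
v_4 = A·v_3 = (-211, -358, 3).

v_4 = (-211, -358, 3)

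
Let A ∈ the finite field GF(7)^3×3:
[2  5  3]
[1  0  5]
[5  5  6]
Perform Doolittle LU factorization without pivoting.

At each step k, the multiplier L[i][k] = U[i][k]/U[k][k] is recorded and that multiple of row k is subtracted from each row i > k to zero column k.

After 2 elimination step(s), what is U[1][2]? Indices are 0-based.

U[1][2] = 0

Step 1: pivot at (0,0) is 2.
  row1 ← row1 − (4)·row0  ⇒  L[1][0]=4, U row1=(0, 1, 0)
  row2 ← row2 − (6)·row0  ⇒  L[2][0]=6, U row2=(0, 3, 2)
Step 2: pivot at (1,1) is 1.
  row2 ← row2 − (3)·row1  ⇒  L[2][1]=3, U row2=(0, 0, 2)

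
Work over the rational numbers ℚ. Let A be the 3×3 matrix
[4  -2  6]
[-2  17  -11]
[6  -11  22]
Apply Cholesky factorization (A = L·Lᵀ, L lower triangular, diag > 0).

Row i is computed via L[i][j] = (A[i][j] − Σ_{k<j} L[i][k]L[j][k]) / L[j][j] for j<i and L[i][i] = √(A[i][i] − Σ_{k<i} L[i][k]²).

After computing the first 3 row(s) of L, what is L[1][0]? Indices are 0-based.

L[1][0] = -1

Step 1: L[0][0] = √(4) = 2.
  L[1][0] = (-2) / L[0][0] = -1.
Step 2: L[1][1] = √(16) = 4.
  L[2][0] = (6) / L[0][0] = 3.
  L[2][1] = (-8) / L[1][1] = -2.
Step 3: L[2][2] = √(9) = 3.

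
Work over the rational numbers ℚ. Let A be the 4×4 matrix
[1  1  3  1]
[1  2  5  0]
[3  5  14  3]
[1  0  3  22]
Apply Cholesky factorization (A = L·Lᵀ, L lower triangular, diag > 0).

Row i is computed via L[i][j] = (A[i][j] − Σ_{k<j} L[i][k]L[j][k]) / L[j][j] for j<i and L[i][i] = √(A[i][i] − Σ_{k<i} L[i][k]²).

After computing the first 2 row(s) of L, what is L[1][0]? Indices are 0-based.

L[1][0] = 1

Step 1: L[0][0] = √(1) = 1.
  L[1][0] = (1) / L[0][0] = 1.
Step 2: L[1][1] = √(1) = 1.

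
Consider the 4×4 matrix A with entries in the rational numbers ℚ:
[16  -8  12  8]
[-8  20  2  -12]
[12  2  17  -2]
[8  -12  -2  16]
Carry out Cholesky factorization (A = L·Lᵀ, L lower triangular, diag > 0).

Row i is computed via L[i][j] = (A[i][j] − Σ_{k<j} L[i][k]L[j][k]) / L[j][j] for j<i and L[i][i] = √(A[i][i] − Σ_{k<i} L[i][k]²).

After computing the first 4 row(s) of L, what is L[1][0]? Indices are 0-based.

Step 1: L[0][0] = √(16) = 4.
  L[1][0] = (-8) / L[0][0] = -2.
Step 2: L[1][1] = √(16) = 4.
  L[2][0] = (12) / L[0][0] = 3.
  L[2][1] = (8) / L[1][1] = 2.
Step 3: L[2][2] = √(4) = 2.
  L[3][0] = (8) / L[0][0] = 2.
  L[3][1] = (-8) / L[1][1] = -2.
  L[3][2] = (-4) / L[2][2] = -2.
Step 4: L[3][3] = √(4) = 2.

L[1][0] = -2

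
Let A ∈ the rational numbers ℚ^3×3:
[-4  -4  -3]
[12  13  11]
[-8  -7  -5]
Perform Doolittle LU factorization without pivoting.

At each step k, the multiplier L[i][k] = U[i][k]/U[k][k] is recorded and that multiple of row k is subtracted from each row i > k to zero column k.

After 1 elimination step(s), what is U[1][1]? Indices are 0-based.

k=0: U[0][0]=-4
  eliminate (1,0): mult=-3, new row 1: (0, 1, 2); set L[1][0]=-3
  eliminate (2,0): mult=2, new row 2: (0, 1, 1); set L[2][0]=2

U[1][1] = 1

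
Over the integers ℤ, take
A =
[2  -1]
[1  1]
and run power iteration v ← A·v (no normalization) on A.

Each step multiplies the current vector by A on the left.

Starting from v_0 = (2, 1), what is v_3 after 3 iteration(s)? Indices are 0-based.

v_3 = (0, 9)

v_0 = (2, 1).
v_1 = A·v_0 = (3, 3).
v_2 = A·v_1 = (3, 6).
v_3 = A·v_2 = (0, 9).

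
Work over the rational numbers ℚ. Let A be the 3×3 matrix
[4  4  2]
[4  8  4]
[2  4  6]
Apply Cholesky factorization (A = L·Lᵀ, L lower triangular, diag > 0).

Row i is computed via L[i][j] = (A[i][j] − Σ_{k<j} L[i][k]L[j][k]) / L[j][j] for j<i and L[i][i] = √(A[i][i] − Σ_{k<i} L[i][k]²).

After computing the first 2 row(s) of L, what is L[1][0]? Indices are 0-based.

L[1][0] = 2

Step 1: L[0][0] = √(4) = 2.
  L[1][0] = (4) / L[0][0] = 2.
Step 2: L[1][1] = √(4) = 2.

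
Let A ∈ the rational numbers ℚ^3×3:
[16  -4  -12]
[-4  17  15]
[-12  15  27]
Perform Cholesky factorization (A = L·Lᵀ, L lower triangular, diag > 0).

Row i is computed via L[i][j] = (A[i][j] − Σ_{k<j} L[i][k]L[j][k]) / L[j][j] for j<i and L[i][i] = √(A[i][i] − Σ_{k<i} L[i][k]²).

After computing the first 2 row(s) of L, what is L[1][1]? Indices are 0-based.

Step 1: L[0][0] = √(16) = 4.
  L[1][0] = (-4) / L[0][0] = -1.
Step 2: L[1][1] = √(16) = 4.

L[1][1] = 4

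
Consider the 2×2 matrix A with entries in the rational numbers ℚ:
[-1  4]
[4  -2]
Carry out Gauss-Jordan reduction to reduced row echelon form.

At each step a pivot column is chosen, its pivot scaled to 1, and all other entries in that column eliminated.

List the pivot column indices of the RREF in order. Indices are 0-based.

pivot(0,0)=-1: scale R0 → (1, -4)
  clear (1,0): R1 −= (4)R0 → (0, 14)
pivot(1,1)=14: scale R1 → (0, 1)
  clear (0,1): R0 −= (-4)R1 → (1, 0)

pivot columns: 0, 1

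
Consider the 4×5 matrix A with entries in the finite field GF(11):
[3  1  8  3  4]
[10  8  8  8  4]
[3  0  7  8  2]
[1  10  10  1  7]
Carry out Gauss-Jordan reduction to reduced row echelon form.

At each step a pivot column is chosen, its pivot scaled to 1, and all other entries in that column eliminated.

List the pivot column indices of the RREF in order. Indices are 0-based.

pivot columns: 0, 1, 2, 4

step 1: normalize row 0 (÷3) = (1, 4, 10, 1, 5)
  row 1: subtract 10×row0 = (0, 1, 7, 9, 9)
  row 2: subtract 3×row0 = (0, 10, 10, 5, 9)
  row 3: subtract 1×row0 = (0, 6, 0, 0, 2)
step 2: normalize row 1 (÷1) = (0, 1, 7, 9, 9)
  row 0: subtract 4×row1 = (1, 0, 4, 9, 2)
  row 2: subtract 10×row1 = (0, 0, 6, 3, 7)
  row 3: subtract 6×row1 = (0, 0, 2, 1, 3)
step 3: normalize row 2 (÷6) = (0, 0, 1, 6, 3)
  row 0: subtract 4×row2 = (1, 0, 0, 7, 1)
  row 1: subtract 7×row2 = (0, 1, 0, 0, 10)
  row 3: subtract 2×row2 = (0, 0, 0, 0, 8)
skip col 3 (zero from row 3)
step 4: normalize row 3 (÷8) = (0, 0, 0, 0, 1)
  row 0: subtract 1×row3 = (1, 0, 0, 7, 0)
  row 1: subtract 10×row3 = (0, 1, 0, 0, 0)
  row 2: subtract 3×row3 = (0, 0, 1, 6, 0)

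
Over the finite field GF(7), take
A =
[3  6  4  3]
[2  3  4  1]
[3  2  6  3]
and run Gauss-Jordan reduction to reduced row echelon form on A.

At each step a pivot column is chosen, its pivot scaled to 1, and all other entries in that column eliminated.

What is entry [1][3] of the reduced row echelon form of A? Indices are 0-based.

M[1][3] = 5

step 1: normalize row 0 (÷3) = (1, 2, 6, 1)
  row 1: subtract 2×row0 = (0, 6, 6, 6)
  row 2: subtract 3×row0 = (0, 3, 2, 0)
step 2: normalize row 1 (÷6) = (0, 1, 1, 1)
  row 0: subtract 2×row1 = (1, 0, 4, 6)
  row 2: subtract 3×row1 = (0, 0, 6, 4)
step 3: normalize row 2 (÷6) = (0, 0, 1, 3)
  row 0: subtract 4×row2 = (1, 0, 0, 1)
  row 1: subtract 1×row2 = (0, 1, 0, 5)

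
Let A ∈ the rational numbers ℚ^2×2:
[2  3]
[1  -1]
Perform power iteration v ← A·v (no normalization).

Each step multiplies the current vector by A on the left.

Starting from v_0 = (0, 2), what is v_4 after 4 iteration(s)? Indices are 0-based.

v_4 = (66, 38)

v_0 = (0, 2).
v_1 = A·v_0 = (6, -2).
v_2 = A·v_1 = (6, 8).
v_3 = A·v_2 = (36, -2).
v_4 = A·v_3 = (66, 38).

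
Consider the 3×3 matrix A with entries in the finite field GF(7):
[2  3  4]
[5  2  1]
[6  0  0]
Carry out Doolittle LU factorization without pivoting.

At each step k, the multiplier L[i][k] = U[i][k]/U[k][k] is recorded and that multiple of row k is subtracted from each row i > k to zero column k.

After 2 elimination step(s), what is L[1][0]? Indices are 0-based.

L[1][0] = 6

k=0: U[0][0]=2
  eliminate (1,0): mult=6, new row 1: (0, 5, 5); set L[1][0]=6
  eliminate (2,0): mult=3, new row 2: (0, 5, 2); set L[2][0]=3
k=1: U[1][1]=5
  eliminate (2,1): mult=1, new row 2: (0, 0, 4); set L[2][1]=1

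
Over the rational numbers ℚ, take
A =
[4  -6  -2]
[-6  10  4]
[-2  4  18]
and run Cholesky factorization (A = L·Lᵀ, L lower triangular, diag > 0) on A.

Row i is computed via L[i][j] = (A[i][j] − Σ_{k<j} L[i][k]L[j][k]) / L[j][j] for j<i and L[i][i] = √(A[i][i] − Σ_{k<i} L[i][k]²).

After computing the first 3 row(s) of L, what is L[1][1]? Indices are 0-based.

L[1][1] = 1

Step 1: L[0][0] = √(4) = 2.
  L[1][0] = (-6) / L[0][0] = -3.
Step 2: L[1][1] = √(1) = 1.
  L[2][0] = (-2) / L[0][0] = -1.
  L[2][1] = (1) / L[1][1] = 1.
Step 3: L[2][2] = √(16) = 4.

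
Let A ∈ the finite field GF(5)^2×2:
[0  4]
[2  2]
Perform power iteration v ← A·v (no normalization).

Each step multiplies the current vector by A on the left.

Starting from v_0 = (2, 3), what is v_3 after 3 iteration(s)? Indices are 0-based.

v_3 = (1, 3)

v_0 = (2, 3).
v_1 = A·v_0 = (2, 0).
v_2 = A·v_1 = (0, 4).
v_3 = A·v_2 = (1, 3).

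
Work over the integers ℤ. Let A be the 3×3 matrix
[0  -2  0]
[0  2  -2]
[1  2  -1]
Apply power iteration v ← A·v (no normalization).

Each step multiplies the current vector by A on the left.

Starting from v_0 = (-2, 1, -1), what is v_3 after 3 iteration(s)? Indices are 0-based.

v_3 = (-12, 2, -1)

v_0 = (-2, 1, -1).
v_1 = A·v_0 = (-2, 4, 1).
v_2 = A·v_1 = (-8, 6, 5).
v_3 = A·v_2 = (-12, 2, -1).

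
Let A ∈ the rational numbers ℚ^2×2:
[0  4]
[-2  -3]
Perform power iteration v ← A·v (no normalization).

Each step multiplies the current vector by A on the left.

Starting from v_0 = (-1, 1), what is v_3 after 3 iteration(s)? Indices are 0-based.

v_0 = (-1, 1).
v_1 = A·v_0 = (4, -1).
v_2 = A·v_1 = (-4, -5).
v_3 = A·v_2 = (-20, 23).

v_3 = (-20, 23)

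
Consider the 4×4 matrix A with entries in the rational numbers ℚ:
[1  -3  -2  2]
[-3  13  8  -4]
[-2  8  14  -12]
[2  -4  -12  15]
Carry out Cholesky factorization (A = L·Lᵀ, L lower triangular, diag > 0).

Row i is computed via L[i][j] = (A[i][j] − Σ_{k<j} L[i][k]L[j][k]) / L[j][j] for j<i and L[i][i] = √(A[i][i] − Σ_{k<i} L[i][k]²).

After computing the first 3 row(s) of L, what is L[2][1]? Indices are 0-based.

Step 1: L[0][0] = √(1) = 1.
  L[1][0] = (-3) / L[0][0] = -3.
Step 2: L[1][1] = √(4) = 2.
  L[2][0] = (-2) / L[0][0] = -2.
  L[2][1] = (2) / L[1][1] = 1.
Step 3: L[2][2] = √(9) = 3.

L[2][1] = 1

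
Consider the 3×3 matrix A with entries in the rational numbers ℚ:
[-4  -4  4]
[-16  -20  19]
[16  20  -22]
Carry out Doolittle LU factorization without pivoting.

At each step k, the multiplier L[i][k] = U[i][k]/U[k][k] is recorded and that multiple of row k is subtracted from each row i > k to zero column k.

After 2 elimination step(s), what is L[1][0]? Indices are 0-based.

L[1][0] = 4

Step 1: pivot at (0,0) is -4.
  row1 ← row1 − (4)·row0  ⇒  L[1][0]=4, U row1=(0, -4, 3)
  row2 ← row2 − (-4)·row0  ⇒  L[2][0]=-4, U row2=(0, 4, -6)
Step 2: pivot at (1,1) is -4.
  row2 ← row2 − (-1)·row1  ⇒  L[2][1]=-1, U row2=(0, 0, -3)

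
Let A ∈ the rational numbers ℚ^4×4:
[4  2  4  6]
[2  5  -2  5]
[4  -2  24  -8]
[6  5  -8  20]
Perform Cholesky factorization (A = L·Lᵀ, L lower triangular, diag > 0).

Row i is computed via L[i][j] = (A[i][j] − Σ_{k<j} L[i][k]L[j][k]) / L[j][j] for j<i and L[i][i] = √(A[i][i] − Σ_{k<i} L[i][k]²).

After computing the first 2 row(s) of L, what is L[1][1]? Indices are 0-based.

Step 1: L[0][0] = √(4) = 2.
  L[1][0] = (2) / L[0][0] = 1.
Step 2: L[1][1] = √(4) = 2.

L[1][1] = 2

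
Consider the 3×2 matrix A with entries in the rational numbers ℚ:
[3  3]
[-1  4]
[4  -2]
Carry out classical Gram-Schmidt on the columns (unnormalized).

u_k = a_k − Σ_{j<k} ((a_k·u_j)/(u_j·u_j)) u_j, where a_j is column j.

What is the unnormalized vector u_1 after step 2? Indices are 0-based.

u_1 = (87/26, 101/26, -20/13)

Step 1: u_0 = a_0 = (3, -1, 4).
Step 2: u_1 = a_1 − (-3/26)·u_0 = (87/26, 101/26, -20/13).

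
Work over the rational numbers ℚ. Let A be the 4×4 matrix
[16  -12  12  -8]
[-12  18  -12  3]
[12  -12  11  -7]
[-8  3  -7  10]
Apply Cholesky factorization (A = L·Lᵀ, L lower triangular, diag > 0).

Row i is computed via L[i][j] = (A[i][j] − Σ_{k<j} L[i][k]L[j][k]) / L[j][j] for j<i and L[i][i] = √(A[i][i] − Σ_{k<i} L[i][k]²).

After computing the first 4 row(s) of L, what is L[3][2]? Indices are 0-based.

L[3][2] = -2

Step 1: L[0][0] = √(16) = 4.
  L[1][0] = (-12) / L[0][0] = -3.
Step 2: L[1][1] = √(9) = 3.
  L[2][0] = (12) / L[0][0] = 3.
  L[2][1] = (-3) / L[1][1] = -1.
Step 3: L[2][2] = √(1) = 1.
  L[3][0] = (-8) / L[0][0] = -2.
  L[3][1] = (-3) / L[1][1] = -1.
  L[3][2] = (-2) / L[2][2] = -2.
Step 4: L[3][3] = √(1) = 1.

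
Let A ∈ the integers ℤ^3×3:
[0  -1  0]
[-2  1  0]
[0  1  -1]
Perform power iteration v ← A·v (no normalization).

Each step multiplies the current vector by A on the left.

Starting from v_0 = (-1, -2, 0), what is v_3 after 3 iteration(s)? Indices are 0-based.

v_0 = (-1, -2, 0).
v_1 = A·v_0 = (2, 0, -2).
v_2 = A·v_1 = (0, -4, 2).
v_3 = A·v_2 = (4, -4, -6).

v_3 = (4, -4, -6)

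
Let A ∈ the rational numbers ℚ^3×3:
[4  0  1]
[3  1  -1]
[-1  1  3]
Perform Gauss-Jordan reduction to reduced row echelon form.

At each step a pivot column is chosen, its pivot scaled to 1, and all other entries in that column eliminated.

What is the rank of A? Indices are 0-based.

rank = 3

pivot(0,0)=4: scale R0 → (1, 0, 1/4)
  clear (1,0): R1 −= (3)R0 → (0, 1, -7/4)
  clear (2,0): R2 −= (-1)R0 → (0, 1, 13/4)
pivot(1,1)=1: scale R1 → (0, 1, -7/4)
  clear (2,1): R2 −= (1)R1 → (0, 0, 5)
pivot(2,2)=5: scale R2 → (0, 0, 1)
  clear (0,2): R0 −= (1/4)R2 → (1, 0, 0)
  clear (1,2): R1 −= (-7/4)R2 → (0, 1, 0)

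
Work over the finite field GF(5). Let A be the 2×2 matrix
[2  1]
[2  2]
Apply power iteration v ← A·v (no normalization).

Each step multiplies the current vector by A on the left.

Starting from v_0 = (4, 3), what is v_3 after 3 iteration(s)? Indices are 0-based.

v_3 = (2, 2)

v_0 = (4, 3).
v_1 = A·v_0 = (1, 4).
v_2 = A·v_1 = (1, 0).
v_3 = A·v_2 = (2, 2).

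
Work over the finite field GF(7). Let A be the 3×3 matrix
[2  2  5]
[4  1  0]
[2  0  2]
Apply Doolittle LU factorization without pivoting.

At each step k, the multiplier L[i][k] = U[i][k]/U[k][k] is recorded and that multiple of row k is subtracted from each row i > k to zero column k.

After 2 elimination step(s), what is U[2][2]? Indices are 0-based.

[col 0] pivot 2
  R1 -= 2*R0 → (0, 4, 4)  (L[1][0] := 2)
  R2 -= 1*R0 → (0, 5, 4)  (L[2][0] := 1)
[col 1] pivot 4
  R2 -= 3*R1 → (0, 0, 6)  (L[2][1] := 3)

U[2][2] = 6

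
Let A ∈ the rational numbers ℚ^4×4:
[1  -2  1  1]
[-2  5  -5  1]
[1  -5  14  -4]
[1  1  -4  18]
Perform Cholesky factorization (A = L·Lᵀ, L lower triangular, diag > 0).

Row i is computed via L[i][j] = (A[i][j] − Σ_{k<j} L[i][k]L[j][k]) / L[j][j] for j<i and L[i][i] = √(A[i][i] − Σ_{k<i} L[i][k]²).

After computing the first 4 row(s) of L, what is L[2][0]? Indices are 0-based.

L[2][0] = 1

Step 1: L[0][0] = √(1) = 1.
  L[1][0] = (-2) / L[0][0] = -2.
Step 2: L[1][1] = √(1) = 1.
  L[2][0] = (1) / L[0][0] = 1.
  L[2][1] = (-3) / L[1][1] = -3.
Step 3: L[2][2] = √(4) = 2.
  L[3][0] = (1) / L[0][0] = 1.
  L[3][1] = (3) / L[1][1] = 3.
  L[3][2] = (4) / L[2][2] = 2.
Step 4: L[3][3] = √(4) = 2.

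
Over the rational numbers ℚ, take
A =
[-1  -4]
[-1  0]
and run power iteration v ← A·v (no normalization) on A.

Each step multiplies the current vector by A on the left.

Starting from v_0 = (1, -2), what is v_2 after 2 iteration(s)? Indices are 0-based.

v_2 = (-3, -7)

v_0 = (1, -2).
v_1 = A·v_0 = (7, -1).
v_2 = A·v_1 = (-3, -7).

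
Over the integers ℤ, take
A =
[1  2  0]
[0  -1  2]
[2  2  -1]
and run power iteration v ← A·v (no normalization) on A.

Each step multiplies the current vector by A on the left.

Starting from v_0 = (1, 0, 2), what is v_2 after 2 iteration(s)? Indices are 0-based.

v_0 = (1, 0, 2).
v_1 = A·v_0 = (1, 4, 0).
v_2 = A·v_1 = (9, -4, 10).

v_2 = (9, -4, 10)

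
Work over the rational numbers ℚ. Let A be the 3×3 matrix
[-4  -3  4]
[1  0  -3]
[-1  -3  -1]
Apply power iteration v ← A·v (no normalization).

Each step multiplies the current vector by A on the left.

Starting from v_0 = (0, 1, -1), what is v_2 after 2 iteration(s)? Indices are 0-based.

v_0 = (0, 1, -1).
v_1 = A·v_0 = (-7, 3, -2).
v_2 = A·v_1 = (11, -1, 0).

v_2 = (11, -1, 0)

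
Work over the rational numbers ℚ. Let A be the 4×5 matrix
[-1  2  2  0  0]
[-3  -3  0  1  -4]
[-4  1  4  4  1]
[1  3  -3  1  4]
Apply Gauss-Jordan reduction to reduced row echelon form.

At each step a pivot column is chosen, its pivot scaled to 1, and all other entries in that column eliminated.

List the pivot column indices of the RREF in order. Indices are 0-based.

pivot columns: 0, 1, 2, 3

pivot(0,0)=-1: scale R0 → (1, -2, -2, 0, 0)
  clear (1,0): R1 −= (-3)R0 → (0, -9, -6, 1, -4)
  clear (2,0): R2 −= (-4)R0 → (0, -7, -4, 4, 1)
  clear (3,0): R3 −= (1)R0 → (0, 5, -1, 1, 4)
pivot(1,1)=-9: scale R1 → (0, 1, 2/3, -1/9, 4/9)
  clear (0,1): R0 −= (-2)R1 → (1, 0, -2/3, -2/9, 8/9)
  clear (2,1): R2 −= (-7)R1 → (0, 0, 2/3, 29/9, 37/9)
  clear (3,1): R3 −= (5)R1 → (0, 0, -13/3, 14/9, 16/9)
pivot(2,2)=2/3: scale R2 → (0, 0, 1, 29/6, 37/6)
  clear (0,2): R0 −= (-2/3)R2 → (1, 0, 0, 3, 5)
  clear (1,2): R1 −= (2/3)R2 → (0, 1, 0, -10/3, -11/3)
  clear (3,2): R3 −= (-13/3)R2 → (0, 0, 0, 45/2, 57/2)
pivot(3,3)=45/2: scale R3 → (0, 0, 0, 1, 19/15)
  clear (0,3): R0 −= (3)R3 → (1, 0, 0, 0, 6/5)
  clear (1,3): R1 −= (-10/3)R3 → (0, 1, 0, 0, 5/9)
  clear (2,3): R2 −= (29/6)R3 → (0, 0, 1, 0, 2/45)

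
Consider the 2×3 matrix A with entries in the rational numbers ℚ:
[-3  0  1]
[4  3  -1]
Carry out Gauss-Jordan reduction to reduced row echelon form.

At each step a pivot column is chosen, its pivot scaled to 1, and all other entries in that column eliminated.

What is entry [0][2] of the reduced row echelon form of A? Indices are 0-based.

pivot(0,0)=-3: scale R0 → (1, 0, -1/3)
  clear (1,0): R1 −= (4)R0 → (0, 3, 1/3)
pivot(1,1)=3: scale R1 → (0, 1, 1/9)

M[0][2] = -1/3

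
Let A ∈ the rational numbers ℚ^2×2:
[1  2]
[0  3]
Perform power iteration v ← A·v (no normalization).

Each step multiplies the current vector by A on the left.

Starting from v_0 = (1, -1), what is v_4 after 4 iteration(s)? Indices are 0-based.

v_0 = (1, -1).
v_1 = A·v_0 = (-1, -3).
v_2 = A·v_1 = (-7, -9).
v_3 = A·v_2 = (-25, -27).
v_4 = A·v_3 = (-79, -81).

v_4 = (-79, -81)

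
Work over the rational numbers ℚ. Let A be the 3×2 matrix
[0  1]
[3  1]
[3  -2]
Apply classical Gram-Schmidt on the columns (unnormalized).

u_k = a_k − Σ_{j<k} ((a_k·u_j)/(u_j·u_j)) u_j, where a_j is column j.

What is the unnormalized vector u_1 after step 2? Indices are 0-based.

Step 1: u_0 = a_0 = (0, 3, 3).
Step 2: u_1 = a_1 − (-1/6)·u_0 = (1, 3/2, -3/2).

u_1 = (1, 3/2, -3/2)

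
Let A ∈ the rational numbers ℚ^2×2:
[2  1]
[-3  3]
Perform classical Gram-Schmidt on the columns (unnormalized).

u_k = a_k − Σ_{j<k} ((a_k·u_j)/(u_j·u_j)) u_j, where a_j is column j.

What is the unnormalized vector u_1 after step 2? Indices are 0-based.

Step 1: u_0 = a_0 = (2, -3).
Step 2: u_1 = a_1 − (-7/13)·u_0 = (27/13, 18/13).

u_1 = (27/13, 18/13)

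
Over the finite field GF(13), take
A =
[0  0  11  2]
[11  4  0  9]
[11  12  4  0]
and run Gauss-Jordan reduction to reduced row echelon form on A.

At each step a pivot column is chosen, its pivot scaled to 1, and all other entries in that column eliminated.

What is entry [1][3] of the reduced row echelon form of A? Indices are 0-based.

M[1][3] = 1

[1] R0 <-> R1
[1] R0 /= 11  ⇒  (1, 11, 0, 2)
     R2 -= 11·R0  ⇒  (0, 8, 4, 4)
[2] R1 <-> R2
[2] R1 /= 8  ⇒  (0, 1, 7, 7)
     R0 -= 11·R1  ⇒  (1, 0, 1, 3)
[3] R2 /= 11  ⇒  (0, 0, 1, 12)
     R0 -= 1·R2  ⇒  (1, 0, 0, 4)
     R1 -= 7·R2  ⇒  (0, 1, 0, 1)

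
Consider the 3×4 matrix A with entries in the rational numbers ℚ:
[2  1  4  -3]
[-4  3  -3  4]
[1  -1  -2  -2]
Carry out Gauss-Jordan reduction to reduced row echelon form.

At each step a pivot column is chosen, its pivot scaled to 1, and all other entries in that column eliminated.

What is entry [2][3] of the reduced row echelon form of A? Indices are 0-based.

M[2][3] = 11/25

step 1: normalize row 0 (÷2) = (1, 1/2, 2, -3/2)
  row 1: subtract -4×row0 = (0, 5, 5, -2)
  row 2: subtract 1×row0 = (0, -3/2, -4, -1/2)
step 2: normalize row 1 (÷5) = (0, 1, 1, -2/5)
  row 0: subtract 1/2×row1 = (1, 0, 3/2, -13/10)
  row 2: subtract -3/2×row1 = (0, 0, -5/2, -11/10)
step 3: normalize row 2 (÷-5/2) = (0, 0, 1, 11/25)
  row 0: subtract 3/2×row2 = (1, 0, 0, -49/25)
  row 1: subtract 1×row2 = (0, 1, 0, -21/25)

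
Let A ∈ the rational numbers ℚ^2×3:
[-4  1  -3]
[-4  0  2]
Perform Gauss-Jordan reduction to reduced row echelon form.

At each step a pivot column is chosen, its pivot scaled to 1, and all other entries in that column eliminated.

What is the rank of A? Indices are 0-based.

pivot(0,0)=-4: scale R0 → (1, -1/4, 3/4)
  clear (1,0): R1 −= (-4)R0 → (0, -1, 5)
pivot(1,1)=-1: scale R1 → (0, 1, -5)
  clear (0,1): R0 −= (-1/4)R1 → (1, 0, -1/2)

rank = 2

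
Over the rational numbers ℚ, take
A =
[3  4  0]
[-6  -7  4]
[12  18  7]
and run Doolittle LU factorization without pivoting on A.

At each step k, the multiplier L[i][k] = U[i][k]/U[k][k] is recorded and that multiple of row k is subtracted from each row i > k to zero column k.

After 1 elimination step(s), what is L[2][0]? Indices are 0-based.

L[2][0] = 4

[col 0] pivot 3
  R1 -= -2*R0 → (0, 1, 4)  (L[1][0] := -2)
  R2 -= 4*R0 → (0, 2, 7)  (L[2][0] := 4)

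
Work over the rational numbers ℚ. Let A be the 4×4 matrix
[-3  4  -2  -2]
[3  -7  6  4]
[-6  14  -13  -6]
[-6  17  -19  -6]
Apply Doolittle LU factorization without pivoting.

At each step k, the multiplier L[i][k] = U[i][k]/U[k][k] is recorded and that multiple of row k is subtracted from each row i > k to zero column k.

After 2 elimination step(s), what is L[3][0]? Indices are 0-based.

Step 1: pivot at (0,0) is -3.
  row1 ← row1 − (-1)·row0  ⇒  L[1][0]=-1, U row1=(0, -3, 4, 2)
  row2 ← row2 − (2)·row0  ⇒  L[2][0]=2, U row2=(0, 6, -9, -2)
  row3 ← row3 − (2)·row0  ⇒  L[3][0]=2, U row3=(0, 9, -15, -2)
Step 2: pivot at (1,1) is -3.
  row2 ← row2 − (-2)·row1  ⇒  L[2][1]=-2, U row2=(0, 0, -1, 2)
  row3 ← row3 − (-3)·row1  ⇒  L[3][1]=-3, U row3=(0, 0, -3, 4)

L[3][0] = 2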